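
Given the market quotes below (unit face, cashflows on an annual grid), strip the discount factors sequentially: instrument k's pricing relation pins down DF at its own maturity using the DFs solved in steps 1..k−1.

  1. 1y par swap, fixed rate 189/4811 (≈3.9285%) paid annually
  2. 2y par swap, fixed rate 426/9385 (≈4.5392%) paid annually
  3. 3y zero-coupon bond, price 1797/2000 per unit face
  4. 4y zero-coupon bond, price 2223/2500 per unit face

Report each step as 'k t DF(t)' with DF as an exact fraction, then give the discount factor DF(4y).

1 1 4811/5000
2 2 2287/2500
3 3 1797/2000
4 4 2223/2500
DF(4y) = 2223/2500 ≈ 0.889200

step 1 [1y] swap r/1=189/4811: DF=(1 − 189/4811·(0))/(1+189/4811) = 4811/5000 ≈ 0.962200
step 2 [2y] swap r/1=426/9385: DF=(1 − 426/9385·(0.962200))/(1+426/9385) = 2287/2500 ≈ 0.914800
step 3 [3y] zero: DF = P = 1797/2000 ≈ 0.898500
step 4 [4y] zero: DF = P = 2223/2500 ≈ 0.889200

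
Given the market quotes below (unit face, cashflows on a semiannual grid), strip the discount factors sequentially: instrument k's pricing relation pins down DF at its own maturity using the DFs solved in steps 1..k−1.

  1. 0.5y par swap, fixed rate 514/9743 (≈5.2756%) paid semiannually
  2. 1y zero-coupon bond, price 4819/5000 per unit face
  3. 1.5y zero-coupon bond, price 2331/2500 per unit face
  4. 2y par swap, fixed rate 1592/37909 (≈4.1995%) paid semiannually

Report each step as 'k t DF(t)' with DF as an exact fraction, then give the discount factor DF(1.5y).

step 1 [0.5y] swap r/2=257/9743: DF=(1 − 257/9743·(0))/(1+257/9743) = 9743/10000 ≈ 0.974300
step 2 [1y] zero: DF = P = 4819/5000 ≈ 0.963800
step 3 [1.5y] zero: DF = P = 2331/2500 ≈ 0.932400
step 4 [2y] swap r/2=796/37909: DF=(1 − 796/37909·(0.974300+0.963800+0.932400))/(1+796/37909) = 2301/2500 ≈ 0.920400

1 1/2 9743/10000
2 1 4819/5000
3 3/2 2331/2500
4 2 2301/2500
DF(1.5y) = 2331/2500 ≈ 0.932400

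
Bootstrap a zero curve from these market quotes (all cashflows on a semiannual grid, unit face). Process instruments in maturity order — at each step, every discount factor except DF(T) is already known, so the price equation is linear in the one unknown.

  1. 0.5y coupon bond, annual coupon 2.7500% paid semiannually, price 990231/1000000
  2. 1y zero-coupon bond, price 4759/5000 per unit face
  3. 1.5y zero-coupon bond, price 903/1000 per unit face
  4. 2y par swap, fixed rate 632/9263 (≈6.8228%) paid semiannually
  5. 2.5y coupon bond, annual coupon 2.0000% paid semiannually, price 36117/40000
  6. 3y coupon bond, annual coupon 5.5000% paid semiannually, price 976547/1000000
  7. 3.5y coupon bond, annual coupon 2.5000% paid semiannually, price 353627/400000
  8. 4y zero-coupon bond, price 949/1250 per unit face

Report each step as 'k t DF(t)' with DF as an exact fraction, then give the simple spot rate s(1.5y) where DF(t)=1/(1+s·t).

1 1/2 1221/1250
2 1 4759/5000
3 3/2 903/1000
4 2 546/625
5 5/2 8573/10000
6 3 8283/10000
7 7/2 4033/5000
8 4 949/1250
s(1.5y) = (1/(903/1000) − 1)/(3/2) = 194/2709 ≈ 7.1613%

step 1 [0.5y] bond c/2=11/800: DF=(990231/1000000 − 11/800·(0))/(1+11/800) = 1221/1250 ≈ 0.976800
step 2 [1y] zero: DF = P = 4759/5000 ≈ 0.951800
step 3 [1.5y] zero: DF = P = 903/1000 ≈ 0.903000
step 4 [2y] swap r/2=316/9263: DF=(1 − 316/9263·(0.976800+0.951800+0.903000))/(1+316/9263) = 546/625 ≈ 0.873600
step 5 [2.5y] bond c/2=1/100: DF=(36117/40000 − 1/100·(0.976800+0.951800+0.903000+0.873600))/(1+1/100) = 8573/10000 ≈ 0.857300
step 6 [3y] bond c/2=11/400: DF=(976547/1000000 − 11/400·(0.976800+0.951800+0.903000+0.873600+0.857300))/(1+11/400) = 8283/10000 ≈ 0.828300
step 7 [3.5y] bond c/2=1/80: DF=(353627/400000 − 1/80·(0.976800+0.951800+0.903000+0.873600+0.857300+0.828300))/(1+1/80) = 4033/5000 ≈ 0.806600
step 8 [4y] zero: DF = P = 949/1250 ≈ 0.759200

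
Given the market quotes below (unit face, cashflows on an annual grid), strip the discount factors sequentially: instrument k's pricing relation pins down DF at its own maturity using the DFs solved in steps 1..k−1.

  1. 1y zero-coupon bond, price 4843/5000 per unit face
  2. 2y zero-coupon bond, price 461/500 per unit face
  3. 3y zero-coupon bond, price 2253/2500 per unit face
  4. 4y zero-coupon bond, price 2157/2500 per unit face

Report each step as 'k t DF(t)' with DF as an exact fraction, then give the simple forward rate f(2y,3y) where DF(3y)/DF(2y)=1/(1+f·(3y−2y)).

step 1 [1y] zero: DF = P = 4843/5000 ≈ 0.968600
step 2 [2y] zero: DF = P = 461/500 ≈ 0.922000
step 3 [3y] zero: DF = P = 2253/2500 ≈ 0.901200
step 4 [4y] zero: DF = P = 2157/2500 ≈ 0.862800

1 1 4843/5000
2 2 461/500
3 3 2253/2500
4 4 2157/2500
f(2y,3y) = ((461/500)/(2253/2500) − 1)/(1) = 52/2253 ≈ 2.3080%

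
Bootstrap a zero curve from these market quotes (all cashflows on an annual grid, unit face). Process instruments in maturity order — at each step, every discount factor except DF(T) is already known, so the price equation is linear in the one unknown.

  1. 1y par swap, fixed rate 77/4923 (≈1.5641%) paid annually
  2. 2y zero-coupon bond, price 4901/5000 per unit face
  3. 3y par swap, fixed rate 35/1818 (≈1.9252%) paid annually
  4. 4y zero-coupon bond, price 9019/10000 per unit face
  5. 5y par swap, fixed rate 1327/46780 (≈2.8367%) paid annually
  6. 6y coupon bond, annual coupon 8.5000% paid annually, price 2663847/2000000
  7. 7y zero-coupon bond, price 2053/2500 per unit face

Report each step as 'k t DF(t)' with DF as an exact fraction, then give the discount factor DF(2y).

step 1 [1y] swap r/1=77/4923: DF=(1 − 77/4923·(0))/(1+77/4923) = 4923/5000 ≈ 0.984600
step 2 [2y] zero: DF = P = 4901/5000 ≈ 0.980200
step 3 [3y] swap r/1=35/1818: DF=(1 − 35/1818·(0.984600+0.980200))/(1+35/1818) = 118/125 ≈ 0.944000
step 4 [4y] zero: DF = P = 9019/10000 ≈ 0.901900
step 5 [5y] swap r/1=1327/46780: DF=(1 − 1327/46780·(0.984600+0.980200+0.944000+0.901900))/(1+1327/46780) = 8673/10000 ≈ 0.867300
step 6 [6y] bond c/1=17/200: DF=(2663847/2000000 − 17/200·(0.984600+0.980200+0.944000+0.901900+0.867300))/(1+17/200) = 8611/10000 ≈ 0.861100
step 7 [7y] zero: DF = P = 2053/2500 ≈ 0.821200

1 1 4923/5000
2 2 4901/5000
3 3 118/125
4 4 9019/10000
5 5 8673/10000
6 6 8611/10000
7 7 2053/2500
DF(2y) = 4901/5000 ≈ 0.980200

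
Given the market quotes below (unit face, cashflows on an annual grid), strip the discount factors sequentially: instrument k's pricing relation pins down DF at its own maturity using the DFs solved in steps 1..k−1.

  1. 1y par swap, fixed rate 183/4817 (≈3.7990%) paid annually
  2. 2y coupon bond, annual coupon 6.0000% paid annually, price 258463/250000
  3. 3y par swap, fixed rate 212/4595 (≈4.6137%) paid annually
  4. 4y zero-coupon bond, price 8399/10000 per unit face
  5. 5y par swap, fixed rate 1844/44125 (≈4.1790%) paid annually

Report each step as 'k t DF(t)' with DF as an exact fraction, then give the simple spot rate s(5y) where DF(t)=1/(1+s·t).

step 1 [1y] swap r/1=183/4817: DF=(1 − 183/4817·(0))/(1+183/4817) = 4817/5000 ≈ 0.963400
step 2 [2y] bond c/1=3/50: DF=(258463/250000 − 3/50·(0.963400))/(1+3/50) = 1151/1250 ≈ 0.920800
step 3 [3y] swap r/1=212/4595: DF=(1 − 212/4595·(0.963400+0.920800))/(1+212/4595) = 1091/1250 ≈ 0.872800
step 4 [4y] zero: DF = P = 8399/10000 ≈ 0.839900
step 5 [5y] swap r/1=1844/44125: DF=(1 − 1844/44125·(0.963400+0.920800+0.872800+0.839900))/(1+1844/44125) = 2039/2500 ≈ 0.815600

1 1 4817/5000
2 2 1151/1250
3 3 1091/1250
4 4 8399/10000
5 5 2039/2500
s(5y) = (1/(2039/2500) − 1)/(5) = 461/10195 ≈ 4.5218%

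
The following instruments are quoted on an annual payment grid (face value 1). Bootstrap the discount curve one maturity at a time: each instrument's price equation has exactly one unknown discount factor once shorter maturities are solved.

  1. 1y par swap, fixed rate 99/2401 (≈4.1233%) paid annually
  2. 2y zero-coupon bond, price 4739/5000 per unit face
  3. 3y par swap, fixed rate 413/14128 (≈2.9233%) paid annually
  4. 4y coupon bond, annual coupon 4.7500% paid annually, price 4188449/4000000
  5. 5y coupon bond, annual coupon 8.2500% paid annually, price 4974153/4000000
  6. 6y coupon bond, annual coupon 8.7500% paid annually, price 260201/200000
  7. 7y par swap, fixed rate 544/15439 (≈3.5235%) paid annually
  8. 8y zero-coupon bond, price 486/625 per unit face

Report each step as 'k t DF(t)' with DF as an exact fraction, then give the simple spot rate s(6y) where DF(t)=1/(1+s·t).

step 1 [1y] swap r/1=99/2401: DF=(1 − 99/2401·(0))/(1+99/2401) = 2401/2500 ≈ 0.960400
step 2 [2y] zero: DF = P = 4739/5000 ≈ 0.947800
step 3 [3y] swap r/1=413/14128: DF=(1 − 413/14128·(0.960400+0.947800))/(1+413/14128) = 4587/5000 ≈ 0.917400
step 4 [4y] bond c/1=19/400: DF=(4188449/4000000 − 19/400·(0.960400+0.947800+0.917400))/(1+19/400) = 1743/2000 ≈ 0.871500
step 5 [5y] bond c/1=33/400: DF=(4974153/4000000 − 33/400·(0.960400+0.947800+0.917400+0.871500))/(1+33/400) = 867/1000 ≈ 0.867000
step 6 [6y] bond c/1=7/80: DF=(260201/200000 − 7/80·(0.960400+0.947800+0.917400+0.871500+0.867000))/(1+7/80) = 8291/10000 ≈ 0.829100
step 7 [7y] swap r/1=544/15439: DF=(1 − 544/15439·(0.960400+0.947800+0.917400+0.871500+0.867000+0.829100))/(1+544/15439) = 489/625 ≈ 0.782400
step 8 [8y] zero: DF = P = 486/625 ≈ 0.777600

1 1 2401/2500
2 2 4739/5000
3 3 4587/5000
4 4 1743/2000
5 5 867/1000
6 6 8291/10000
7 7 489/625
8 8 486/625
s(6y) = (1/(8291/10000) − 1)/(6) = 1709/49746 ≈ 3.4355%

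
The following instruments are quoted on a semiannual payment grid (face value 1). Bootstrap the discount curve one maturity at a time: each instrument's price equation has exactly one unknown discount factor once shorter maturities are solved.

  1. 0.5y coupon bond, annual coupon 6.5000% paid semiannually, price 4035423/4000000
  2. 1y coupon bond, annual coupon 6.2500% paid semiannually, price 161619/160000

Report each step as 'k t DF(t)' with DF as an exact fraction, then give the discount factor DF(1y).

1 1/2 9771/10000
2 1 9499/10000
DF(1y) = 9499/10000 ≈ 0.949900

step 1 [0.5y] bond c/2=13/400: DF=(4035423/4000000 − 13/400·(0))/(1+13/400) = 9771/10000 ≈ 0.977100
step 2 [1y] bond c/2=1/32: DF=(161619/160000 − 1/32·(0.977100))/(1+1/32) = 9499/10000 ≈ 0.949900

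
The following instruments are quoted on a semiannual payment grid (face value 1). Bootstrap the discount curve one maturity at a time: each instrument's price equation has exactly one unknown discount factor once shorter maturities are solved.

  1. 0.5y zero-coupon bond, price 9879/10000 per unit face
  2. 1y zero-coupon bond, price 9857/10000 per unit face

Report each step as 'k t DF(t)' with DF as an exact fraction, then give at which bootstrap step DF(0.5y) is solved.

step 1 [0.5y] zero: DF = P = 9879/10000 ≈ 0.987900
step 2 [1y] zero: DF = P = 9857/10000 ≈ 0.985700

1 1/2 9879/10000
2 1 9857/10000
DF(0.5y) is solved at step 1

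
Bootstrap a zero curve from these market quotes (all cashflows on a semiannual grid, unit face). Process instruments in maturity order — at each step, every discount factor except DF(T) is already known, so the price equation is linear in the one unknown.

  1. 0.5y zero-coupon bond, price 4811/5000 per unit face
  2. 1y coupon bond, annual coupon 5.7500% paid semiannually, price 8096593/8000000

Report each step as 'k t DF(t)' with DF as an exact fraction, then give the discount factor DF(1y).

step 1 [0.5y] zero: DF = P = 4811/5000 ≈ 0.962200
step 2 [1y] bond c/2=23/800: DF=(8096593/8000000 − 23/800·(0.962200))/(1+23/800) = 9569/10000 ≈ 0.956900

1 1/2 4811/5000
2 1 9569/10000
DF(1y) = 9569/10000 ≈ 0.956900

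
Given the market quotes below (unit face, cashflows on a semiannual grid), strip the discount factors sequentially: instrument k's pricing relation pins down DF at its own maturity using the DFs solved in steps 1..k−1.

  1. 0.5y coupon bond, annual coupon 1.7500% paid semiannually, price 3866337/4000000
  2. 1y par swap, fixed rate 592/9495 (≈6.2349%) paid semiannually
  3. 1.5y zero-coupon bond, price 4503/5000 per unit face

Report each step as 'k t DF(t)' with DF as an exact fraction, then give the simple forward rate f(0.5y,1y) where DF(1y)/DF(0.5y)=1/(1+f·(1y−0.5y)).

1 1/2 4791/5000
2 1 588/625
3 3/2 4503/5000
f(0.5y,1y) = ((4791/5000)/(588/625) − 1)/(1/2) = 29/784 ≈ 3.6990%

step 1 [0.5y] bond c/2=7/800: DF=(3866337/4000000 − 7/800·(0))/(1+7/800) = 4791/5000 ≈ 0.958200
step 2 [1y] swap r/2=296/9495: DF=(1 − 296/9495·(0.958200))/(1+296/9495) = 588/625 ≈ 0.940800
step 3 [1.5y] zero: DF = P = 4503/5000 ≈ 0.900600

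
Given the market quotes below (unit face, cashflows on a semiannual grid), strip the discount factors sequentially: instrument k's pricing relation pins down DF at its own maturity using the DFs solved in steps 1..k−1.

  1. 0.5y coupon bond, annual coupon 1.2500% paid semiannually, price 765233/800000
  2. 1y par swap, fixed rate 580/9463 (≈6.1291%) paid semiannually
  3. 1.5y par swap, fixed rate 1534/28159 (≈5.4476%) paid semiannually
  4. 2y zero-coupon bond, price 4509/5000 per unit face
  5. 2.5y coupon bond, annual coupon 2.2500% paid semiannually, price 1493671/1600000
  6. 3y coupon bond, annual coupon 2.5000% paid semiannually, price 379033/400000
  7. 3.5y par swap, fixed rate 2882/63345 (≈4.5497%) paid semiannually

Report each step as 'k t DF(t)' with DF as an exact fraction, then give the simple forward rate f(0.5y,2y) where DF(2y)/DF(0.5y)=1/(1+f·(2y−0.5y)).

step 1 [0.5y] bond c/2=1/160: DF=(765233/800000 − 1/160·(0))/(1+1/160) = 4753/5000 ≈ 0.950600
step 2 [1y] swap r/2=290/9463: DF=(1 − 290/9463·(0.950600))/(1+290/9463) = 471/500 ≈ 0.942000
step 3 [1.5y] swap r/2=767/28159: DF=(1 − 767/28159·(0.950600+0.942000))/(1+767/28159) = 9233/10000 ≈ 0.923300
step 4 [2y] zero: DF = P = 4509/5000 ≈ 0.901800
step 5 [2.5y] bond c/2=9/800: DF=(1493671/1600000 − 9/800·(0.950600+0.942000+0.923300+0.901800))/(1+9/800) = 4409/5000 ≈ 0.881800
step 6 [3y] bond c/2=1/80: DF=(379033/400000 − 1/80·(0.950600+0.942000+0.923300+0.901800+0.881800))/(1+1/80) = 8791/10000 ≈ 0.879100
step 7 [3.5y] swap r/2=1441/63345: DF=(1 − 1441/63345·(0.950600+0.942000+0.923300+0.901800+0.881800+0.879100))/(1+1441/63345) = 8559/10000 ≈ 0.855900

1 1/2 4753/5000
2 1 471/500
3 3/2 9233/10000
4 2 4509/5000
5 5/2 4409/5000
6 3 8791/10000
7 7/2 8559/10000
f(0.5y,2y) = ((4753/5000)/(4509/5000) − 1)/(3/2) = 488/13527 ≈ 3.6076%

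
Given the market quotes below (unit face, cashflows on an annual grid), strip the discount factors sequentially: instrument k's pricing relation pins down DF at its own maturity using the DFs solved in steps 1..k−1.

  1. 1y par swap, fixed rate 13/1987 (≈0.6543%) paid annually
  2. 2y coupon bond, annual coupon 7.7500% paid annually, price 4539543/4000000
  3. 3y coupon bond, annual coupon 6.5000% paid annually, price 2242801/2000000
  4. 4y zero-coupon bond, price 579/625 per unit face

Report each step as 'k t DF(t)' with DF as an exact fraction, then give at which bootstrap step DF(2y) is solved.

step 1 [1y] swap r/1=13/1987: DF=(1 − 13/1987·(0))/(1+13/1987) = 1987/2000 ≈ 0.993500
step 2 [2y] bond c/1=31/400: DF=(4539543/4000000 − 31/400·(0.993500))/(1+31/400) = 4909/5000 ≈ 0.981800
step 3 [3y] bond c/1=13/200: DF=(2242801/2000000 − 13/200·(0.993500+0.981800))/(1+13/200) = 2331/2500 ≈ 0.932400
step 4 [4y] zero: DF = P = 579/625 ≈ 0.926400

1 1 1987/2000
2 2 4909/5000
3 3 2331/2500
4 4 579/625
DF(2y) is solved at step 2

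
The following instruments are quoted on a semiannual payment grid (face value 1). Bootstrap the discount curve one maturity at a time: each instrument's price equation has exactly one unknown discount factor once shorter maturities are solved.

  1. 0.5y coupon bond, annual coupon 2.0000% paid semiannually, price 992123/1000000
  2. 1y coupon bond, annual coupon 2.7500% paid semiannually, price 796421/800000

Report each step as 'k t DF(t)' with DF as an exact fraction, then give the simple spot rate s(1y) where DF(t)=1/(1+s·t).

step 1 [0.5y] bond c/2=1/100: DF=(992123/1000000 − 1/100·(0))/(1+1/100) = 9823/10000 ≈ 0.982300
step 2 [1y] bond c/2=11/800: DF=(796421/800000 − 11/800·(0.982300))/(1+11/800) = 9687/10000 ≈ 0.968700

1 1/2 9823/10000
2 1 9687/10000
s(1y) = (1/(9687/10000) − 1)/(1) = 313/9687 ≈ 3.2311%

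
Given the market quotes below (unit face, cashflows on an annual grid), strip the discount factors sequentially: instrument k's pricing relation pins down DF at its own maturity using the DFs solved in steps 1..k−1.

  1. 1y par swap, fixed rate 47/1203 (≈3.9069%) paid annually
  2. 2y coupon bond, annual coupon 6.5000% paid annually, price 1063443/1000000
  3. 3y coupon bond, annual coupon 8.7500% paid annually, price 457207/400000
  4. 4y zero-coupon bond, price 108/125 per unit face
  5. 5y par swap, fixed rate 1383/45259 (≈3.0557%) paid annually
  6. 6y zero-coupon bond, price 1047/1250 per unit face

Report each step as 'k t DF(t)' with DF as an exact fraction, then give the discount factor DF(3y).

1 1 1203/1250
2 2 4699/5000
3 3 449/500
4 4 108/125
5 5 8617/10000
6 6 1047/1250
DF(3y) = 449/500 ≈ 0.898000

step 1 [1y] swap r/1=47/1203: DF=(1 − 47/1203·(0))/(1+47/1203) = 1203/1250 ≈ 0.962400
step 2 [2y] bond c/1=13/200: DF=(1063443/1000000 − 13/200·(0.962400))/(1+13/200) = 4699/5000 ≈ 0.939800
step 3 [3y] bond c/1=7/80: DF=(457207/400000 − 7/80·(0.962400+0.939800))/(1+7/80) = 449/500 ≈ 0.898000
step 4 [4y] zero: DF = P = 108/125 ≈ 0.864000
step 5 [5y] swap r/1=1383/45259: DF=(1 − 1383/45259·(0.962400+0.939800+0.898000+0.864000))/(1+1383/45259) = 8617/10000 ≈ 0.861700
step 6 [6y] zero: DF = P = 1047/1250 ≈ 0.837600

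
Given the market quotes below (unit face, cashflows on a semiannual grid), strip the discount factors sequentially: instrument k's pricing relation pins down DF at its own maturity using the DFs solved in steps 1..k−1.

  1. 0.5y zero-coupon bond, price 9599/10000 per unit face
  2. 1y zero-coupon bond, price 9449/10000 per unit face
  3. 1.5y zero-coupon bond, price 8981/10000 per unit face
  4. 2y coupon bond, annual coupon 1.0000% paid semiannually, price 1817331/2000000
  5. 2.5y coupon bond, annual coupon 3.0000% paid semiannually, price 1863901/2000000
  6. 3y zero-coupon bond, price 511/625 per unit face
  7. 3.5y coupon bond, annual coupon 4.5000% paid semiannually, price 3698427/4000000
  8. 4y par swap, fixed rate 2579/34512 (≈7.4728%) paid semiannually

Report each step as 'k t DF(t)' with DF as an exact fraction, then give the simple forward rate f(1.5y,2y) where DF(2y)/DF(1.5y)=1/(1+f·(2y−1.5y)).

step 1 [0.5y] zero: DF = P = 9599/10000 ≈ 0.959900
step 2 [1y] zero: DF = P = 9449/10000 ≈ 0.944900
step 3 [1.5y] zero: DF = P = 8981/10000 ≈ 0.898100
step 4 [2y] bond c/2=1/200: DF=(1817331/2000000 − 1/200·(0.959900+0.944900+0.898100))/(1+1/200) = 4451/5000 ≈ 0.890200
step 5 [2.5y] bond c/2=3/200: DF=(1863901/2000000 − 3/200·(0.959900+0.944900+0.898100+0.890200))/(1+3/200) = 2159/2500 ≈ 0.863600
step 6 [3y] zero: DF = P = 511/625 ≈ 0.817600
step 7 [3.5y] bond c/2=9/400: DF=(3698427/4000000 − 9/400·(0.959900+0.944900+0.898100+0.890200+0.863600+0.817600))/(1+9/400) = 393/500 ≈ 0.786000
step 8 [4y] swap r/2=2579/69024: DF=(1 − 2579/69024·(0.959900+0.944900+0.898100+0.890200+0.863600+0.817600+0.786000))/(1+2579/69024) = 7421/10000 ≈ 0.742100

1 1/2 9599/10000
2 1 9449/10000
3 3/2 8981/10000
4 2 4451/5000
5 5/2 2159/2500
6 3 511/625
7 7/2 393/500
8 4 7421/10000
f(1.5y,2y) = ((8981/10000)/(4451/5000) − 1)/(1/2) = 79/4451 ≈ 1.7749%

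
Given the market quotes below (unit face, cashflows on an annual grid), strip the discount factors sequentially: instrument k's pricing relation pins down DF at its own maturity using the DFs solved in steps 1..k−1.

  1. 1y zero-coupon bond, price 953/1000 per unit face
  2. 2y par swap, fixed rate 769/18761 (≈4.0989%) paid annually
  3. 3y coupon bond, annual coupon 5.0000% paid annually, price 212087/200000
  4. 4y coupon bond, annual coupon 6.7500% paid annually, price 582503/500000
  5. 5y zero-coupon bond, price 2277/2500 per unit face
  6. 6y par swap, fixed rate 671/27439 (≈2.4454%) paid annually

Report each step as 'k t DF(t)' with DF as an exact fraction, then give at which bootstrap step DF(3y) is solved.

1 1 953/1000
2 2 9231/10000
3 3 4603/5000
4 4 1829/2000
5 5 2277/2500
6 6 4329/5000
DF(3y) is solved at step 3

step 1 [1y] zero: DF = P = 953/1000 ≈ 0.953000
step 2 [2y] swap r/1=769/18761: DF=(1 − 769/18761·(0.953000))/(1+769/18761) = 9231/10000 ≈ 0.923100
step 3 [3y] bond c/1=1/20: DF=(212087/200000 − 1/20·(0.953000+0.923100))/(1+1/20) = 4603/5000 ≈ 0.920600
step 4 [4y] bond c/1=27/400: DF=(582503/500000 − 27/400·(0.953000+0.923100+0.920600))/(1+27/400) = 1829/2000 ≈ 0.914500
step 5 [5y] zero: DF = P = 2277/2500 ≈ 0.910800
step 6 [6y] swap r/1=671/27439: DF=(1 − 671/27439·(0.953000+0.923100+0.920600+0.914500+0.910800))/(1+671/27439) = 4329/5000 ≈ 0.865800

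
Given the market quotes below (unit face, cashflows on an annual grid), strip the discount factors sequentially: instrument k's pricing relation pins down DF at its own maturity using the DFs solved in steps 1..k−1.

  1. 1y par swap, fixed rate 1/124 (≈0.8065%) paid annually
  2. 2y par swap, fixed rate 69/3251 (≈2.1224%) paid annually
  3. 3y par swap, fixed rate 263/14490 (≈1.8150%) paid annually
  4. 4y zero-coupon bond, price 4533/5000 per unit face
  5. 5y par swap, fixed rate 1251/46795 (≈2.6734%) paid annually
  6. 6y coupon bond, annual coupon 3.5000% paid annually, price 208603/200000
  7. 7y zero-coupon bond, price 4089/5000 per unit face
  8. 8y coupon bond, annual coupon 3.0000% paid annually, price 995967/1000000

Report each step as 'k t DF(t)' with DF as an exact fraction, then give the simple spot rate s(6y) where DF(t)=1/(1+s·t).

step 1 [1y] swap r/1=1/124: DF=(1 − 1/124·(0))/(1+1/124) = 124/125 ≈ 0.992000
step 2 [2y] swap r/1=69/3251: DF=(1 − 69/3251·(0.992000))/(1+69/3251) = 4793/5000 ≈ 0.958600
step 3 [3y] swap r/1=263/14490: DF=(1 − 263/14490·(0.992000+0.958600))/(1+263/14490) = 4737/5000 ≈ 0.947400
step 4 [4y] zero: DF = P = 4533/5000 ≈ 0.906600
step 5 [5y] swap r/1=1251/46795: DF=(1 − 1251/46795·(0.992000+0.958600+0.947400+0.906600))/(1+1251/46795) = 8749/10000 ≈ 0.874900
step 6 [6y] bond c/1=7/200: DF=(208603/200000 − 7/200·(0.992000+0.958600+0.947400+0.906600+0.874900))/(1+7/200) = 1699/2000 ≈ 0.849500
step 7 [7y] zero: DF = P = 4089/5000 ≈ 0.817800
step 8 [8y] bond c/1=3/100: DF=(995967/1000000 − 3/100·(0.992000+0.958600+0.947400+0.906600+0.874900+0.849500+0.817800))/(1+3/100) = 7821/10000 ≈ 0.782100

1 1 124/125
2 2 4793/5000
3 3 4737/5000
4 4 4533/5000
5 5 8749/10000
6 6 1699/2000
7 7 4089/5000
8 8 7821/10000
s(6y) = (1/(1699/2000) − 1)/(6) = 301/10194 ≈ 2.9527%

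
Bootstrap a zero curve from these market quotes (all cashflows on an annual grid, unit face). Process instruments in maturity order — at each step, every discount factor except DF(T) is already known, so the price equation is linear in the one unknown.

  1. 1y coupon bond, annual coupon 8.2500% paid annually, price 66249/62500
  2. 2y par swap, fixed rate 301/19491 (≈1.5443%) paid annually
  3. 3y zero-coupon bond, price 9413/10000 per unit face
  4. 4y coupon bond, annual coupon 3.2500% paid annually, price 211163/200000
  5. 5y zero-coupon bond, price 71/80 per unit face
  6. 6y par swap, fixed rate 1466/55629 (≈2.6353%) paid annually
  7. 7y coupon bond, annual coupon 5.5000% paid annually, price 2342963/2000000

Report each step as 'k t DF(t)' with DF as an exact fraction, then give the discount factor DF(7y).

step 1 [1y] bond c/1=33/400: DF=(66249/62500 − 33/400·(0))/(1+33/400) = 612/625 ≈ 0.979200
step 2 [2y] swap r/1=301/19491: DF=(1 − 301/19491·(0.979200))/(1+301/19491) = 9699/10000 ≈ 0.969900
step 3 [3y] zero: DF = P = 9413/10000 ≈ 0.941300
step 4 [4y] bond c/1=13/400: DF=(211163/200000 − 13/400·(0.979200+0.969900+0.941300))/(1+13/400) = 2329/2500 ≈ 0.931600
step 5 [5y] zero: DF = P = 71/80 ≈ 0.887500
step 6 [6y] swap r/1=1466/55629: DF=(1 − 1466/55629·(0.979200+0.969900+0.941300+0.931600+0.887500))/(1+1466/55629) = 4267/5000 ≈ 0.853400
step 7 [7y] bond c/1=11/200: DF=(2342963/2000000 − 11/200·(0.979200+0.969900+0.941300+0.931600+0.887500+0.853400))/(1+11/200) = 2051/2500 ≈ 0.820400

1 1 612/625
2 2 9699/10000
3 3 9413/10000
4 4 2329/2500
5 5 71/80
6 6 4267/5000
7 7 2051/2500
DF(7y) = 2051/2500 ≈ 0.820400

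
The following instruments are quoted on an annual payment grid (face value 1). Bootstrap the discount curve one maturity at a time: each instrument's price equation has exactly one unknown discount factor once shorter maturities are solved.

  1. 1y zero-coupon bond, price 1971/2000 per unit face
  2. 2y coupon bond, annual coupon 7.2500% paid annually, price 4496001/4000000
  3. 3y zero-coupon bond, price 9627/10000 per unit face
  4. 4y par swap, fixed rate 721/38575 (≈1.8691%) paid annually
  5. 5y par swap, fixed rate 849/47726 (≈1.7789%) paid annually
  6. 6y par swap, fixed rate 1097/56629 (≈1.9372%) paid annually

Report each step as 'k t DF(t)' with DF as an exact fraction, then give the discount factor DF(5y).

1 1 1971/2000
2 2 4907/5000
3 3 9627/10000
4 4 9279/10000
5 5 9151/10000
6 6 8903/10000
DF(5y) = 9151/10000 ≈ 0.915100

step 1 [1y] zero: DF = P = 1971/2000 ≈ 0.985500
step 2 [2y] bond c/1=29/400: DF=(4496001/4000000 − 29/400·(0.985500))/(1+29/400) = 4907/5000 ≈ 0.981400
step 3 [3y] zero: DF = P = 9627/10000 ≈ 0.962700
step 4 [4y] swap r/1=721/38575: DF=(1 − 721/38575·(0.985500+0.981400+0.962700))/(1+721/38575) = 9279/10000 ≈ 0.927900
step 5 [5y] swap r/1=849/47726: DF=(1 − 849/47726·(0.985500+0.981400+0.962700+0.927900))/(1+849/47726) = 9151/10000 ≈ 0.915100
step 6 [6y] swap r/1=1097/56629: DF=(1 − 1097/56629·(0.985500+0.981400+0.962700+0.927900+0.915100))/(1+1097/56629) = 8903/10000 ≈ 0.890300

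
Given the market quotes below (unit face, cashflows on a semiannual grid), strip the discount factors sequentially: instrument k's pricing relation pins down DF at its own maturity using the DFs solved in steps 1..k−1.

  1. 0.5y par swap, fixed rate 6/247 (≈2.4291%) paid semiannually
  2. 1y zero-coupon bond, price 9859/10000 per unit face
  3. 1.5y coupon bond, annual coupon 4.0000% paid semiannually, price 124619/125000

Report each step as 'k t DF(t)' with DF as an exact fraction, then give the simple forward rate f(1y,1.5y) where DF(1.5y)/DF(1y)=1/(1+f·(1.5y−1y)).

1 1/2 247/250
2 1 9859/10000
3 3/2 9387/10000
f(1y,1.5y) = ((9859/10000)/(9387/10000) − 1)/(1/2) = 944/9387 ≈ 10.0565%

step 1 [0.5y] swap r/2=3/247: DF=(1 − 3/247·(0))/(1+3/247) = 247/250 ≈ 0.988000
step 2 [1y] zero: DF = P = 9859/10000 ≈ 0.985900
step 3 [1.5y] bond c/2=1/50: DF=(124619/125000 − 1/50·(0.988000+0.985900))/(1+1/50) = 9387/10000 ≈ 0.938700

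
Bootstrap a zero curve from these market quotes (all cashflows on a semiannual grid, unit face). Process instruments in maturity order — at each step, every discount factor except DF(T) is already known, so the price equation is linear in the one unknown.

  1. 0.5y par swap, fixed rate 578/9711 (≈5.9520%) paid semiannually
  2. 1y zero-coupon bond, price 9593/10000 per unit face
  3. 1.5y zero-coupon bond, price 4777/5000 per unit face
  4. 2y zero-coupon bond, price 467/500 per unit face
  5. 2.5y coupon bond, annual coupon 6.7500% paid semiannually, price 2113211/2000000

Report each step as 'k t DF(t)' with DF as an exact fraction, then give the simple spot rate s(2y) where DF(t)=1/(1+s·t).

step 1 [0.5y] swap r/2=289/9711: DF=(1 − 289/9711·(0))/(1+289/9711) = 9711/10000 ≈ 0.971100
step 2 [1y] zero: DF = P = 9593/10000 ≈ 0.959300
step 3 [1.5y] zero: DF = P = 4777/5000 ≈ 0.955400
step 4 [2y] zero: DF = P = 467/500 ≈ 0.934000
step 5 [2.5y] bond c/2=27/800: DF=(2113211/2000000 − 27/800·(0.971100+0.959300+0.955400+0.934000))/(1+27/800) = 4487/5000 ≈ 0.897400

1 1/2 9711/10000
2 1 9593/10000
3 3/2 4777/5000
4 2 467/500
5 5/2 4487/5000
s(2y) = (1/(467/500) − 1)/(2) = 33/934 ≈ 3.5332%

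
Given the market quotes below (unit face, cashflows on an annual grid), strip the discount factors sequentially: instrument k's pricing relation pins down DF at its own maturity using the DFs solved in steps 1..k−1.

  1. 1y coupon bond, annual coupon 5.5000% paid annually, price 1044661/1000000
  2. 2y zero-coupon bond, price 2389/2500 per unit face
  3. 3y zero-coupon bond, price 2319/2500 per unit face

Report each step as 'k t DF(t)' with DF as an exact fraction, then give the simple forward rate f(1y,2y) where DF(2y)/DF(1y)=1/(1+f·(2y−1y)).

1 1 4951/5000
2 2 2389/2500
3 3 2319/2500
f(1y,2y) = ((4951/5000)/(2389/2500) − 1)/(1) = 173/4778 ≈ 3.6208%

step 1 [1y] bond c/1=11/200: DF=(1044661/1000000 − 11/200·(0))/(1+11/200) = 4951/5000 ≈ 0.990200
step 2 [2y] zero: DF = P = 2389/2500 ≈ 0.955600
step 3 [3y] zero: DF = P = 2319/2500 ≈ 0.927600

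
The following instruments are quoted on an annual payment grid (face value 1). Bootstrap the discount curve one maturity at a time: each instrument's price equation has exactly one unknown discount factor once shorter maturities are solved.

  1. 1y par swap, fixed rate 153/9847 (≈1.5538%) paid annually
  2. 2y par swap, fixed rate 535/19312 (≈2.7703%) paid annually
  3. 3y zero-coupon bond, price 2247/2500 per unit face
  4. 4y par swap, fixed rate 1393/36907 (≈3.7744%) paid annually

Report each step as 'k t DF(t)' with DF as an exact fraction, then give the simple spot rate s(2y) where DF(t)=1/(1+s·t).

step 1 [1y] swap r/1=153/9847: DF=(1 − 153/9847·(0))/(1+153/9847) = 9847/10000 ≈ 0.984700
step 2 [2y] swap r/1=535/19312: DF=(1 − 535/19312·(0.984700))/(1+535/19312) = 1893/2000 ≈ 0.946500
step 3 [3y] zero: DF = P = 2247/2500 ≈ 0.898800
step 4 [4y] swap r/1=1393/36907: DF=(1 − 1393/36907·(0.984700+0.946500+0.898800))/(1+1393/36907) = 8607/10000 ≈ 0.860700

1 1 9847/10000
2 2 1893/2000
3 3 2247/2500
4 4 8607/10000
s(2y) = (1/(1893/2000) − 1)/(2) = 107/3786 ≈ 2.8262%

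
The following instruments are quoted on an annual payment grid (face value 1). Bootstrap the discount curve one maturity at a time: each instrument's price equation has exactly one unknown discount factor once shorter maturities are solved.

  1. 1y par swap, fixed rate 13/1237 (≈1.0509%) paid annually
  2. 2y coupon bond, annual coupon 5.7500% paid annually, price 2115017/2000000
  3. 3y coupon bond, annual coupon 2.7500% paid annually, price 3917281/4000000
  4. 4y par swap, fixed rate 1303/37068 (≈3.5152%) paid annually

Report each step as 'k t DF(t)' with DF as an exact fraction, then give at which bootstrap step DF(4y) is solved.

step 1 [1y] swap r/1=13/1237: DF=(1 − 13/1237·(0))/(1+13/1237) = 1237/1250 ≈ 0.989600
step 2 [2y] bond c/1=23/400: DF=(2115017/2000000 − 23/400·(0.989600))/(1+23/400) = 4731/5000 ≈ 0.946200
step 3 [3y] bond c/1=11/400: DF=(3917281/4000000 − 11/400·(0.989600+0.946200))/(1+11/400) = 9013/10000 ≈ 0.901300
step 4 [4y] swap r/1=1303/37068: DF=(1 − 1303/37068·(0.989600+0.946200+0.901300))/(1+1303/37068) = 8697/10000 ≈ 0.869700

1 1 1237/1250
2 2 4731/5000
3 3 9013/10000
4 4 8697/10000
DF(4y) is solved at step 4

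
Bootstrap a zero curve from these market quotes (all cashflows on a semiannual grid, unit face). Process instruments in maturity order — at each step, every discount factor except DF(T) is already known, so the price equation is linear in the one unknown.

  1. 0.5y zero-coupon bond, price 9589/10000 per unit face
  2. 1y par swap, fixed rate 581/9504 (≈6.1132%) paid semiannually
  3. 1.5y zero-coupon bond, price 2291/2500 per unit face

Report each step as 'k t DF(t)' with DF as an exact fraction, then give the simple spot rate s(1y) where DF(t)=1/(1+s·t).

step 1 [0.5y] zero: DF = P = 9589/10000 ≈ 0.958900
step 2 [1y] swap r/2=581/19008: DF=(1 − 581/19008·(0.958900))/(1+581/19008) = 9419/10000 ≈ 0.941900
step 3 [1.5y] zero: DF = P = 2291/2500 ≈ 0.916400

1 1/2 9589/10000
2 1 9419/10000
3 3/2 2291/2500
s(1y) = (1/(9419/10000) − 1)/(1) = 581/9419 ≈ 6.1684%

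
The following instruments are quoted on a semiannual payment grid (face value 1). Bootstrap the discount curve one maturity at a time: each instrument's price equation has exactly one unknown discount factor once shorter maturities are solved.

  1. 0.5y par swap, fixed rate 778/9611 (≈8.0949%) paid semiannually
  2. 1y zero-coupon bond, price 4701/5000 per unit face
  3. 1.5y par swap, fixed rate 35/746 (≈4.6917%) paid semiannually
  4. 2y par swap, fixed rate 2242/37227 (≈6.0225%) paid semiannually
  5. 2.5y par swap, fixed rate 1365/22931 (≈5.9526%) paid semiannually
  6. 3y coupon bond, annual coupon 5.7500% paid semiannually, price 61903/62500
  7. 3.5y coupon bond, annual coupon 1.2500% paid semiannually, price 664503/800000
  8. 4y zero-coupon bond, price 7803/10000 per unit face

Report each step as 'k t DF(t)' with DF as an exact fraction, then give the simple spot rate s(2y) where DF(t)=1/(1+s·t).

1 1/2 9611/10000
2 1 4701/5000
3 3/2 1867/2000
4 2 8879/10000
5 5/2 1727/2000
6 3 4173/5000
7 7/2 3959/5000
8 4 7803/10000
s(2y) = (1/(8879/10000) − 1)/(2) = 1121/17758 ≈ 6.3126%

step 1 [0.5y] swap r/2=389/9611: DF=(1 − 389/9611·(0))/(1+389/9611) = 9611/10000 ≈ 0.961100
step 2 [1y] zero: DF = P = 4701/5000 ≈ 0.940200
step 3 [1.5y] swap r/2=35/1492: DF=(1 − 35/1492·(0.961100+0.940200))/(1+35/1492) = 1867/2000 ≈ 0.933500
step 4 [2y] swap r/2=1121/37227: DF=(1 − 1121/37227·(0.961100+0.940200+0.933500))/(1+1121/37227) = 8879/10000 ≈ 0.887900
step 5 [2.5y] swap r/2=1365/45862: DF=(1 − 1365/45862·(0.961100+0.940200+0.933500+0.887900))/(1+1365/45862) = 1727/2000 ≈ 0.863500
step 6 [3y] bond c/2=23/800: DF=(61903/62500 − 23/800·(0.961100+0.940200+0.933500+0.887900+0.863500))/(1+23/800) = 4173/5000 ≈ 0.834600
step 7 [3.5y] bond c/2=1/160: DF=(664503/800000 − 1/160·(0.961100+0.940200+0.933500+0.887900+0.863500+0.834600))/(1+1/160) = 3959/5000 ≈ 0.791800
step 8 [4y] zero: DF = P = 7803/10000 ≈ 0.780300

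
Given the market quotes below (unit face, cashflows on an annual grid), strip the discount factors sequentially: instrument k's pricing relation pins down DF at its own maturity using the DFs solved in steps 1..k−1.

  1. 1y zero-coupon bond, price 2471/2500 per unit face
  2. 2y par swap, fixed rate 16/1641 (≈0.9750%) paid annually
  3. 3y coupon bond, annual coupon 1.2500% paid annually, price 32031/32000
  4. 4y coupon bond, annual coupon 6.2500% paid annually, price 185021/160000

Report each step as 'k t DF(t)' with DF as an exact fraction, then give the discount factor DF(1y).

1 1 2471/2500
2 2 613/625
3 3 9643/10000
4 4 4579/5000
DF(1y) = 2471/2500 ≈ 0.988400

step 1 [1y] zero: DF = P = 2471/2500 ≈ 0.988400
step 2 [2y] swap r/1=16/1641: DF=(1 − 16/1641·(0.988400))/(1+16/1641) = 613/625 ≈ 0.980800
step 3 [3y] bond c/1=1/80: DF=(32031/32000 − 1/80·(0.988400+0.980800))/(1+1/80) = 9643/10000 ≈ 0.964300
step 4 [4y] bond c/1=1/16: DF=(185021/160000 − 1/16·(0.988400+0.980800+0.964300))/(1+1/16) = 4579/5000 ≈ 0.915800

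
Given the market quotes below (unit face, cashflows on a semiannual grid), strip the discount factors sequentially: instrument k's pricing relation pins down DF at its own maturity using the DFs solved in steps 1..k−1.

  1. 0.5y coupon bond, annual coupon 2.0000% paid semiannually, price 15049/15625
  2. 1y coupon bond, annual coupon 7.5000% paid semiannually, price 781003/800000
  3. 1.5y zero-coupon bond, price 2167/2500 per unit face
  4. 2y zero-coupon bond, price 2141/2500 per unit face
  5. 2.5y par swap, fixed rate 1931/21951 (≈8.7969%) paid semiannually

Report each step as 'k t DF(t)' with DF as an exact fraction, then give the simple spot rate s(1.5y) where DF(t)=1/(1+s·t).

1 1/2 596/625
2 1 1813/2000
3 3/2 2167/2500
4 2 2141/2500
5 5/2 8069/10000
s(1.5y) = (1/(2167/2500) − 1)/(3/2) = 222/2167 ≈ 10.2446%

step 1 [0.5y] bond c/2=1/100: DF=(15049/15625 − 1/100·(0))/(1+1/100) = 596/625 ≈ 0.953600
step 2 [1y] bond c/2=3/80: DF=(781003/800000 − 3/80·(0.953600))/(1+3/80) = 1813/2000 ≈ 0.906500
step 3 [1.5y] zero: DF = P = 2167/2500 ≈ 0.866800
step 4 [2y] zero: DF = P = 2141/2500 ≈ 0.856400
step 5 [2.5y] swap r/2=1931/43902: DF=(1 − 1931/43902·(0.953600+0.906500+0.866800+0.856400))/(1+1931/43902) = 8069/10000 ≈ 0.806900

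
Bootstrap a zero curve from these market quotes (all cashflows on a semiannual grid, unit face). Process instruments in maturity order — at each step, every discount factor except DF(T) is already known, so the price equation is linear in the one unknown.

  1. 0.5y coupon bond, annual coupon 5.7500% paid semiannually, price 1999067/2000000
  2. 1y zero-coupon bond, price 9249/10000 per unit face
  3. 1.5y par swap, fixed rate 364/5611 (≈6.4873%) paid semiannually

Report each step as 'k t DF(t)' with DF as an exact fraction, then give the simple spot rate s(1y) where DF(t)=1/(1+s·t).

1 1/2 2429/2500
2 1 9249/10000
3 3/2 909/1000
s(1y) = (1/(9249/10000) − 1)/(1) = 751/9249 ≈ 8.1198%

step 1 [0.5y] bond c/2=23/800: DF=(1999067/2000000 − 23/800·(0))/(1+23/800) = 2429/2500 ≈ 0.971600
step 2 [1y] zero: DF = P = 9249/10000 ≈ 0.924900
step 3 [1.5y] swap r/2=182/5611: DF=(1 − 182/5611·(0.971600+0.924900))/(1+182/5611) = 909/1000 ≈ 0.909000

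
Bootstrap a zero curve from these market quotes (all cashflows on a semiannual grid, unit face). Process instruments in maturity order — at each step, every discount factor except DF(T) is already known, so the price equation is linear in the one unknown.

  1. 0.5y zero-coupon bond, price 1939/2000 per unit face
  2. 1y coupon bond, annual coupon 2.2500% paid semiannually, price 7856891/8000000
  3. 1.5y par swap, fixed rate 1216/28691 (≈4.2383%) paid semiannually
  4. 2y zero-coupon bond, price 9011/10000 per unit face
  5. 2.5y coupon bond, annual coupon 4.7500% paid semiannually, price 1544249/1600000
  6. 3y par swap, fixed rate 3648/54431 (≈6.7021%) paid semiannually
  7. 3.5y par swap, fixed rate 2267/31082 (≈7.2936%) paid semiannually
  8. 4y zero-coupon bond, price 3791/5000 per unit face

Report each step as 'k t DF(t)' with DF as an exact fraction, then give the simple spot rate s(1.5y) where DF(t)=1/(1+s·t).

step 1 [0.5y] zero: DF = P = 1939/2000 ≈ 0.969500
step 2 [1y] bond c/2=9/800: DF=(7856891/8000000 − 9/800·(0.969500))/(1+9/800) = 2401/2500 ≈ 0.960400
step 3 [1.5y] swap r/2=608/28691: DF=(1 − 608/28691·(0.969500+0.960400))/(1+608/28691) = 587/625 ≈ 0.939200
step 4 [2y] zero: DF = P = 9011/10000 ≈ 0.901100
step 5 [2.5y] bond c/2=19/800: DF=(1544249/1600000 − 19/800·(0.969500+0.960400+0.939200+0.901100))/(1+19/800) = 8553/10000 ≈ 0.855300
step 6 [3y] swap r/2=1824/54431: DF=(1 − 1824/54431·(0.969500+0.960400+0.939200+0.901100+0.855300))/(1+1824/54431) = 511/625 ≈ 0.817600
step 7 [3.5y] swap r/2=2267/62164: DF=(1 − 2267/62164·(0.969500+0.960400+0.939200+0.901100+0.855300+0.817600))/(1+2267/62164) = 7733/10000 ≈ 0.773300
step 8 [4y] zero: DF = P = 3791/5000 ≈ 0.758200

1 1/2 1939/2000
2 1 2401/2500
3 3/2 587/625
4 2 9011/10000
5 5/2 8553/10000
6 3 511/625
7 7/2 7733/10000
8 4 3791/5000
s(1.5y) = (1/(587/625) − 1)/(3/2) = 76/1761 ≈ 4.3157%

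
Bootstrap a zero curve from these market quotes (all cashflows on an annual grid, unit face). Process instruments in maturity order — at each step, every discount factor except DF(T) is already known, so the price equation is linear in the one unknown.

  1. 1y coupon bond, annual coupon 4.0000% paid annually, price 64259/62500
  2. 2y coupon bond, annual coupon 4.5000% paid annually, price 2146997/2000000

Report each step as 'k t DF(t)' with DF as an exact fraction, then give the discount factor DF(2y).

1 1 4943/5000
2 2 9847/10000
DF(2y) = 9847/10000 ≈ 0.984700

step 1 [1y] bond c/1=1/25: DF=(64259/62500 − 1/25·(0))/(1+1/25) = 4943/5000 ≈ 0.988600
step 2 [2y] bond c/1=9/200: DF=(2146997/2000000 − 9/200·(0.988600))/(1+9/200) = 9847/10000 ≈ 0.984700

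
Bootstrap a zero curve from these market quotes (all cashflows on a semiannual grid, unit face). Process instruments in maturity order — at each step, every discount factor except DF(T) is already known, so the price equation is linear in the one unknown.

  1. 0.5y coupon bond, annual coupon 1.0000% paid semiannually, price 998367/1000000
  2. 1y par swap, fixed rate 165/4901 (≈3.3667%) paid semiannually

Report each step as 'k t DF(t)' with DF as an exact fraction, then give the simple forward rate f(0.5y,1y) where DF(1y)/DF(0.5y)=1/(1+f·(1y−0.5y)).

step 1 [0.5y] bond c/2=1/200: DF=(998367/1000000 − 1/200·(0))/(1+1/200) = 4967/5000 ≈ 0.993400
step 2 [1y] swap r/2=165/9802: DF=(1 − 165/9802·(0.993400))/(1+165/9802) = 967/1000 ≈ 0.967000

1 1/2 4967/5000
2 1 967/1000
f(0.5y,1y) = ((4967/5000)/(967/1000) − 1)/(1/2) = 264/4835 ≈ 5.4602%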